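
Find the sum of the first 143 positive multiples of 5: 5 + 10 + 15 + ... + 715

Factor out 5: = 5(1 + 2 + ... + 143) = 5 × n(n+1)/2
= 5 × 143×144/2
= 5 × 10296
= 51480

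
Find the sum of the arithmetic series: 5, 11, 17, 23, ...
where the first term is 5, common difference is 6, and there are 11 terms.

Sₙ = n/2 × (first + last)
Last term = a + (n-1)d = 5 + (11-1)×6 = 65
S_11 = 11/2 × (5 + 65)
S_11 = 11/2 × 70 = 385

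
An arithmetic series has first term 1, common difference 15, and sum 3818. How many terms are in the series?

Using S = n/2 × [2a + (n-1)d]
3818 = n/2 × [2(1) + (n-1)(15)]
3818 = n/2 × [2 + 15n - 15]
7636 = n × [-13 + 15n]
15n² + (-13)n - 7636 = 0
Discriminant: Δ = (-13)² - 4(15)(-7636) = 169 + 458160 = 458329
√Δ = 677
n = [-(-13) + √Δ] / (2·15) = (13 + 677) / 30 = 690 / 30 = 23
(The negative root is discarded since n must be a positive integer.)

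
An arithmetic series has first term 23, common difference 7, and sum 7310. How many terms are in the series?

Using S = n/2 × [2a + (n-1)d]
7310 = n/2 × [2(23) + (n-1)(7)]
7310 = n/2 × [46 + 7n - 7]
14620 = n × [39 + 7n]
7n² + (39)n - 14620 = 0
Discriminant: Δ = (39)² - 4(7)(-14620) = 1521 + 409360 = 410881
√Δ = 641
n = [-(39) + √Δ] / (2·7) = (-39 + 641) / 14 = 602 / 14 = 43
(The negative root is discarded since n must be a positive integer.)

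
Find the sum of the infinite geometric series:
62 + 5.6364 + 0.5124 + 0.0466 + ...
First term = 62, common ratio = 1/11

For |r| < 1, S = a / (1 - r)
S = 62 / (1 - (1/11))
S = 62 / (10/11)
S = 341/5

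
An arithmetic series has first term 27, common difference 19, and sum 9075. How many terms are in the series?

Using S = n/2 × [2a + (n-1)d]
9075 = n/2 × [2(27) + (n-1)(19)]
9075 = n/2 × [54 + 19n - 19]
18150 = n × [35 + 19n]
19n² + (35)n - 18150 = 0
Discriminant: Δ = (35)² - 4(19)(-18150) = 1225 + 1379400 = 1380625
√Δ = 1175
n = [-(35) + √Δ] / (2·19) = (-35 + 1175) / 38 = 1140 / 38 = 30
(The negative root is discarded since n must be a positive integer.)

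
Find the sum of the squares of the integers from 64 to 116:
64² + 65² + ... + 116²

Use ∑_{k=1}^{n} k² = n(n+1)(2n+1)/6, then subtract the first 63 terms.
∑_{k=1}^{116} k² = 116×117×233/6 = 527046
∑_{k=1}^{63} k² = 63×64×127/6 = 85344
∑_{k=64}^{116} k² = 527046 - 85344 = 441702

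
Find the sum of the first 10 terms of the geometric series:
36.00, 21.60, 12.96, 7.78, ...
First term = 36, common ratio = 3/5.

Sₙ = a(1 - rⁿ) / (1 - r)
S_10 = 36(1 - (3/5)^10) / (1 - (3/5))
S_10 = 36(1 - (59049/9765625)) / (2/5)
S_10 = 174718368/1953125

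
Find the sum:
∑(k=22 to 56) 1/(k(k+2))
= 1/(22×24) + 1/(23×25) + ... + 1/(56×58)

Partial fractions: 1/(k(k+2)) = (1/2)[1/k - 1/(k+2)]
Telescoping leaves the first two and last two terms:
= (1/2)[1/22 + 1/23 - 1/57 - 1/58]
= 22645/836418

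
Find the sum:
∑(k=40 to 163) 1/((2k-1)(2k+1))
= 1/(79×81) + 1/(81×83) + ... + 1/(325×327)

Partial fractions: 1/((2k-1)(2k+1)) = (1/2)[1/(2k-1) - 1/(2k+1)]
The series telescopes:
= (1/2)[1/79 - 1/327]
= 124/25833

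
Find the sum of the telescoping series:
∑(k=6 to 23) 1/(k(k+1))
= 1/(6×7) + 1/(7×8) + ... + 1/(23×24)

Partial fractions: 1/(k(k+1)) = 1/k - 1/(k+1)
The series telescopes:
= (1/6 - 1/7) + (1/7 - 1/8) + ... + (1/23 - 1/24)
= 1/6 - 1/24
= 1/8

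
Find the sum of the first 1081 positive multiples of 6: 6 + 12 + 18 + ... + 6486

Factor out 6: = 6(1 + 2 + ... + 1081) = 6 × n(n+1)/2
= 6 × 1081×1082/2
= 6 × 584821
= 3508926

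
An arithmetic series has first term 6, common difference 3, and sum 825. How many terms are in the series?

Using S = n/2 × [2a + (n-1)d]
825 = n/2 × [2(6) + (n-1)(3)]
825 = n/2 × [12 + 3n - 3]
1650 = n × [9 + 3n]
3n² + (9)n - 1650 = 0
Discriminant: Δ = (9)² - 4(3)(-1650) = 81 + 19800 = 19881
√Δ = 141
n = [-(9) + √Δ] / (2·3) = (-9 + 141) / 6 = 132 / 6 = 22
(The negative root is discarded since n must be a positive integer.)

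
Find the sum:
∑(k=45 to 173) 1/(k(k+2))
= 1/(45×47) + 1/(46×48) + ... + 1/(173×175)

Partial fractions: 1/(k(k+2)) = (1/2)[1/k - 1/(k+2)]
Telescoping leaves the first two and last two terms:
= (1/2)[1/45 + 1/46 - 1/174 - 1/175]
= 17071/1050525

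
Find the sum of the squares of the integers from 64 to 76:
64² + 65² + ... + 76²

Use ∑_{k=1}^{n} k² = n(n+1)(2n+1)/6, then subtract the first 63 terms.
∑_{k=1}^{76} k² = 76×77×153/6 = 149226
∑_{k=1}^{63} k² = 63×64×127/6 = 85344
∑_{k=64}^{76} k² = 149226 - 85344 = 63882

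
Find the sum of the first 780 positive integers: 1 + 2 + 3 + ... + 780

Formula: ∑k = n(n+1)/2
= 780×781/2
= 609180/2
= 304590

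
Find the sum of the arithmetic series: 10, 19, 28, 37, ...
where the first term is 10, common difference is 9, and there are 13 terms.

Sₙ = n/2 × (first + last)
Last term = a + (n-1)d = 10 + (13-1)×9 = 118
S_13 = 13/2 × (10 + 118)
S_13 = 13/2 × 128 = 832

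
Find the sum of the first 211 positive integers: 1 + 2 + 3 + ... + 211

Formula: ∑k = n(n+1)/2
= 211×212/2
= 44732/2
= 22366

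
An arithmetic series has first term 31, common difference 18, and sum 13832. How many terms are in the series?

Using S = n/2 × [2a + (n-1)d]
13832 = n/2 × [2(31) + (n-1)(18)]
13832 = n/2 × [62 + 18n - 18]
27664 = n × [44 + 18n]
18n² + (44)n - 27664 = 0
Discriminant: Δ = (44)² - 4(18)(-27664) = 1936 + 1991808 = 1993744
√Δ = 1412
n = [-(44) + √Δ] / (2·18) = (-44 + 1412) / 36 = 1368 / 36 = 38
(The negative root is discarded since n must be a positive integer.)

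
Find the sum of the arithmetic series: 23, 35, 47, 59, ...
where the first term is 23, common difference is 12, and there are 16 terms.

Sₙ = n/2 × (first + last)
Last term = a + (n-1)d = 23 + (16-1)×12 = 203
S_16 = 16/2 × (23 + 203)
S_16 = 16/2 × 226 = 1808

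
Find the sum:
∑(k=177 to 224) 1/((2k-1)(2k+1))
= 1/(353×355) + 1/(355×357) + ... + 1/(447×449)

Partial fractions: 1/((2k-1)(2k+1)) = (1/2)[1/(2k-1) - 1/(2k+1)]
The series telescopes:
= (1/2)[1/353 - 1/449]
= 48/158497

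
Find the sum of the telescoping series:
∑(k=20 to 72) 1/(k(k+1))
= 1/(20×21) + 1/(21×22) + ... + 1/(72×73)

Partial fractions: 1/(k(k+1)) = 1/k - 1/(k+1)
The series telescopes:
= (1/20 - 1/21) + (1/21 - 1/22) + ... + (1/72 - 1/73)
= 1/20 - 1/73
= 53/1460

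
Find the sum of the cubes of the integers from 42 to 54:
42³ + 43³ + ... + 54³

Use ∑_{k=1}^{n} k³ = [n(n+1)/2]², then subtract the first 41 terms.
∑_{k=1}^{54} k³ = [54×55/2]² = 1485² = 2205225
∑_{k=1}^{41} k³ = [41×42/2]² = 861² = 741321
∑_{k=42}^{54} k³ = 2205225 - 741321 = 1463904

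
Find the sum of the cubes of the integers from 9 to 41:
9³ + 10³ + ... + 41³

Use ∑_{k=1}^{n} k³ = [n(n+1)/2]², then subtract the first 8 terms.
∑_{k=1}^{41} k³ = [41×42/2]² = 861² = 741321
∑_{k=1}^{8} k³ = [8×9/2]² = 36² = 1296
∑_{k=9}^{41} k³ = 741321 - 1296 = 740025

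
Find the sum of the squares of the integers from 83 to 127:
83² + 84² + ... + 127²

Use ∑_{k=1}^{n} k² = n(n+1)(2n+1)/6, then subtract the first 82 terms.
∑_{k=1}^{127} k² = 127×128×255/6 = 690880
∑_{k=1}^{82} k² = 82×83×165/6 = 187165
∑_{k=83}^{127} k² = 690880 - 187165 = 503715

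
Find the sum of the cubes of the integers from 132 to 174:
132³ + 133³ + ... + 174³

Use ∑_{k=1}^{n} k³ = [n(n+1)/2]², then subtract the first 131 terms.
∑_{k=1}^{174} k³ = [174×175/2]² = 15225² = 231800625
∑_{k=1}^{131} k³ = [131×132/2]² = 8646² = 74753316
∑_{k=132}^{174} k³ = 231800625 - 74753316 = 157047309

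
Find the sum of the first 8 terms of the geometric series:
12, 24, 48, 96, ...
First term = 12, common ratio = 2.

Sₙ = a(1 - rⁿ) / (1 - r)
S_8 = 12(1 - 2^8) / (1 - 2)
S_8 = 12(1 - 256) / (-1)
S_8 = 3060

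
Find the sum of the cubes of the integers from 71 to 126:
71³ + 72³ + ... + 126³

Use ∑_{k=1}^{n} k³ = [n(n+1)/2]², then subtract the first 70 terms.
∑_{k=1}^{126} k³ = [126×127/2]² = 8001² = 64016001
∑_{k=1}^{70} k³ = [70×71/2]² = 2485² = 6175225
∑_{k=71}^{126} k³ = 64016001 - 6175225 = 57840776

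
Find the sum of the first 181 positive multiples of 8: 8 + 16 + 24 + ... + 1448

Factor out 8: = 8(1 + 2 + ... + 181) = 8 × n(n+1)/2
= 8 × 181×182/2
= 8 × 16471
= 131768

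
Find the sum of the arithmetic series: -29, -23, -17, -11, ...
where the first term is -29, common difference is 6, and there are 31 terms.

Sₙ = n/2 × (first + last)
Last term = a + (n-1)d = -29 + (31-1)×6 = 151
S_31 = 31/2 × (-29 + 151)
S_31 = 31/2 × 122 = 1891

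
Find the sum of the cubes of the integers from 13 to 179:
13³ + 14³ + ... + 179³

Use ∑_{k=1}^{n} k³ = [n(n+1)/2]², then subtract the first 12 terms.
∑_{k=1}^{179} k³ = [179×180/2]² = 16110² = 259532100
∑_{k=1}^{12} k³ = [12×13/2]² = 78² = 6084
∑_{k=13}^{179} k³ = 259532100 - 6084 = 259526016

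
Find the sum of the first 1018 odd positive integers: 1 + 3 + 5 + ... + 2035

Sum of first n odd numbers = n²
= 1018²
= 1036324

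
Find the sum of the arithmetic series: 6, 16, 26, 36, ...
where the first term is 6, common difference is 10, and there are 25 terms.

Sₙ = n/2 × (first + last)
Last term = a + (n-1)d = 6 + (25-1)×10 = 246
S_25 = 25/2 × (6 + 246)
S_25 = 25/2 × 252 = 3150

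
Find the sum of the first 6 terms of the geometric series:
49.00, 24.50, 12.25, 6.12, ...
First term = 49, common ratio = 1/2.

Sₙ = a(1 - rⁿ) / (1 - r)
S_6 = 49(1 - (1/2)^6) / (1 - (1/2))
S_6 = 49(1 - (1/64)) / (1/2)
S_6 = 3087/32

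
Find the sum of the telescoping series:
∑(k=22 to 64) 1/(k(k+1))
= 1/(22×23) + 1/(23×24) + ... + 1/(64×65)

Partial fractions: 1/(k(k+1)) = 1/k - 1/(k+1)
The series telescopes:
= (1/22 - 1/23) + (1/23 - 1/24) + ... + (1/64 - 1/65)
= 1/22 - 1/65
= 43/1430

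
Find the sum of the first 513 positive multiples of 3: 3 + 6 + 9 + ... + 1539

Factor out 3: = 3(1 + 2 + ... + 513) = 3 × n(n+1)/2
= 3 × 513×514/2
= 3 × 131841
= 395523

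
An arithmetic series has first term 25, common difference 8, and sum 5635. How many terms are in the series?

Using S = n/2 × [2a + (n-1)d]
5635 = n/2 × [2(25) + (n-1)(8)]
5635 = n/2 × [50 + 8n - 8]
11270 = n × [42 + 8n]
8n² + (42)n - 11270 = 0
Discriminant: Δ = (42)² - 4(8)(-11270) = 1764 + 360640 = 362404
√Δ = 602
n = [-(42) + √Δ] / (2·8) = (-42 + 602) / 16 = 560 / 16 = 35
(The negative root is discarded since n must be a positive integer.)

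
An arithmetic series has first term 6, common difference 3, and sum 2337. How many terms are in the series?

Using S = n/2 × [2a + (n-1)d]
2337 = n/2 × [2(6) + (n-1)(3)]
2337 = n/2 × [12 + 3n - 3]
4674 = n × [9 + 3n]
3n² + (9)n - 4674 = 0
Discriminant: Δ = (9)² - 4(3)(-4674) = 81 + 56088 = 56169
√Δ = 237
n = [-(9) + √Δ] / (2·3) = (-9 + 237) / 6 = 228 / 6 = 38
(The negative root is discarded since n must be a positive integer.)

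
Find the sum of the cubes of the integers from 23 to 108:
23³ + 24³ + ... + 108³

Use ∑_{k=1}^{n} k³ = [n(n+1)/2]², then subtract the first 22 terms.
∑_{k=1}^{108} k³ = [108×109/2]² = 5886² = 34644996
∑_{k=1}^{22} k³ = [22×23/2]² = 253² = 64009
∑_{k=23}^{108} k³ = 34644996 - 64009 = 34580987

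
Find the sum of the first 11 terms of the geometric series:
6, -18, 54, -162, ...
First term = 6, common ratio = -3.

Sₙ = a(1 - rⁿ) / (1 - r)
S_11 = 6(1 - (-3)^11) / (1 - (-3))
S_11 = 6(1 - (-177147)) / (4)
S_11 = 265722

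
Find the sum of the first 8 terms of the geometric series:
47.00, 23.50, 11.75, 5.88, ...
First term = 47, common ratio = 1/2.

Sₙ = a(1 - rⁿ) / (1 - r)
S_8 = 47(1 - (1/2)^8) / (1 - (1/2))
S_8 = 47(1 - (1/256)) / (1/2)
S_8 = 11985/128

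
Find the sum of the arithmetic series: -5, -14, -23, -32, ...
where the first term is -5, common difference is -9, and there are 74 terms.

Sₙ = n/2 × (first + last)
Last term = a + (n-1)d = -5 + (74-1)×(-9) = -662
S_74 = 74/2 × (-5 + (-662))
S_74 = 74/2 × (-667) = -24679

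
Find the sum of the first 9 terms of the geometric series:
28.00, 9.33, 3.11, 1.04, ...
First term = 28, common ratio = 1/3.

Sₙ = a(1 - rⁿ) / (1 - r)
S_9 = 28(1 - (1/3)^9) / (1 - (1/3))
S_9 = 28(1 - (1/19683)) / (2/3)
S_9 = 275548/6561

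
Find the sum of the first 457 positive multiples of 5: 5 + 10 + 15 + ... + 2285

Factor out 5: = 5(1 + 2 + ... + 457) = 5 × n(n+1)/2
= 5 × 457×458/2
= 5 × 104653
= 523265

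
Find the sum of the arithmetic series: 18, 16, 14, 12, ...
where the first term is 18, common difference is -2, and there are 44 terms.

Sₙ = n/2 × (first + last)
Last term = a + (n-1)d = 18 + (44-1)×(-2) = -68
S_44 = 44/2 × (18 + (-68))
S_44 = 44/2 × (-50) = -1100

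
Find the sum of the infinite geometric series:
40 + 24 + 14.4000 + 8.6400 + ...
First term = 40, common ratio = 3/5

For |r| < 1, S = a / (1 - r)
S = 40 / (1 - (3/5))
S = 40 / (2/5)
S = 100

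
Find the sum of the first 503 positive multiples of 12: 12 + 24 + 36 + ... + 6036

Factor out 12: = 12(1 + 2 + ... + 503) = 12 × n(n+1)/2
= 12 × 503×504/2
= 12 × 126756
= 1521072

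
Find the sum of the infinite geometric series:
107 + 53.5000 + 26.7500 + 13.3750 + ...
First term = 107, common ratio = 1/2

For |r| < 1, S = a / (1 - r)
S = 107 / (1 - (1/2))
S = 107 / (1/2)
S = 214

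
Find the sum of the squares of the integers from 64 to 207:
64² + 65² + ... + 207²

Use ∑_{k=1}^{n} k² = n(n+1)(2n+1)/6, then subtract the first 63 terms.
∑_{k=1}^{207} k² = 207×208×415/6 = 2978040
∑_{k=1}^{63} k² = 63×64×127/6 = 85344
∑_{k=64}^{207} k² = 2978040 - 85344 = 2892696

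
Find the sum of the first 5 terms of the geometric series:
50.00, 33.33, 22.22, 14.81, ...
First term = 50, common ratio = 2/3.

Sₙ = a(1 - rⁿ) / (1 - r)
S_5 = 50(1 - (2/3)^5) / (1 - (2/3))
S_5 = 50(1 - (32/243)) / (1/3)
S_5 = 10550/81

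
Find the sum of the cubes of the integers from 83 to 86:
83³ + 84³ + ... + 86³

Use ∑_{k=1}^{n} k³ = [n(n+1)/2]², then subtract the first 82 terms.
∑_{k=1}^{86} k³ = [86×87/2]² = 3741² = 13995081
∑_{k=1}^{82} k³ = [82×83/2]² = 3403² = 11580409
∑_{k=83}^{86} k³ = 13995081 - 11580409 = 2414672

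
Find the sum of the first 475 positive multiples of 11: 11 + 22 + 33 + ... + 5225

Factor out 11: = 11(1 + 2 + ... + 475) = 11 × n(n+1)/2
= 11 × 475×476/2
= 11 × 113050
= 1243550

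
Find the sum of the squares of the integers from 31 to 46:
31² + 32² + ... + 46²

Use ∑_{k=1}^{n} k² = n(n+1)(2n+1)/6, then subtract the first 30 terms.
∑_{k=1}^{46} k² = 46×47×93/6 = 33511
∑_{k=1}^{30} k² = 30×31×61/6 = 9455
∑_{k=31}^{46} k² = 33511 - 9455 = 24056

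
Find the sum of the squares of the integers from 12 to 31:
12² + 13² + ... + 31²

Use ∑_{k=1}^{n} k² = n(n+1)(2n+1)/6, then subtract the first 11 terms.
∑_{k=1}^{31} k² = 31×32×63/6 = 10416
∑_{k=1}^{11} k² = 11×12×23/6 = 506
∑_{k=12}^{31} k² = 10416 - 506 = 9910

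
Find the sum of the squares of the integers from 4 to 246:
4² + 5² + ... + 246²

Use ∑_{k=1}^{n} k² = n(n+1)(2n+1)/6, then subtract the first 3 terms.
∑_{k=1}^{246} k² = 246×247×493/6 = 4992611
∑_{k=1}^{3} k² = 3×4×7/6 = 14
∑_{k=4}^{246} k² = 4992611 - 14 = 4992597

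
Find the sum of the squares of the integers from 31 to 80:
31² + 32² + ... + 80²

Use ∑_{k=1}^{n} k² = n(n+1)(2n+1)/6, then subtract the first 30 terms.
∑_{k=1}^{80} k² = 80×81×161/6 = 173880
∑_{k=1}^{30} k² = 30×31×61/6 = 9455
∑_{k=31}^{80} k² = 173880 - 9455 = 164425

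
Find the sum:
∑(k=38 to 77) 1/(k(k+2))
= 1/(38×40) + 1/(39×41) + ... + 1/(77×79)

Partial fractions: 1/(k(k+2)) = (1/2)[1/k - 1/(k+2)]
Telescoping leaves the first two and last two terms:
= (1/2)[1/38 + 1/39 - 1/78 - 1/79]
= 775/58539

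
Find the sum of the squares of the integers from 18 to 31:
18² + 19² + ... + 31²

Use ∑_{k=1}^{n} k² = n(n+1)(2n+1)/6, then subtract the first 17 terms.
∑_{k=1}^{31} k² = 31×32×63/6 = 10416
∑_{k=1}^{17} k² = 17×18×35/6 = 1785
∑_{k=18}^{31} k² = 10416 - 1785 = 8631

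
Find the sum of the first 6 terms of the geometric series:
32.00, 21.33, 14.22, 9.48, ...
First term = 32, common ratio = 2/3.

Sₙ = a(1 - rⁿ) / (1 - r)
S_6 = 32(1 - (2/3)^6) / (1 - (2/3))
S_6 = 32(1 - (64/729)) / (1/3)
S_6 = 21280/243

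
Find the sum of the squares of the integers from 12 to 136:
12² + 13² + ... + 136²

Use ∑_{k=1}^{n} k² = n(n+1)(2n+1)/6, then subtract the first 11 terms.
∑_{k=1}^{136} k² = 136×137×273/6 = 847756
∑_{k=1}^{11} k² = 11×12×23/6 = 506
∑_{k=12}^{136} k² = 847756 - 506 = 847250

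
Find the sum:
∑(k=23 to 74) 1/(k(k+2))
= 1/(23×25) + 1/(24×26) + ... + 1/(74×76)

Partial fractions: 1/(k(k+2)) = (1/2)[1/k - 1/(k+2)]
Telescoping leaves the first two and last two terms:
= (1/2)[1/23 + 1/24 - 1/75 - 1/76]
= 15379/524400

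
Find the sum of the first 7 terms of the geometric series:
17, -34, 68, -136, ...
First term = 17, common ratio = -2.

Sₙ = a(1 - rⁿ) / (1 - r)
S_7 = 17(1 - (-2)^7) / (1 - (-2))
S_7 = 17(1 - (-128)) / (3)
S_7 = 731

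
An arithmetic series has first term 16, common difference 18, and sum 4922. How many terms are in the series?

Using S = n/2 × [2a + (n-1)d]
4922 = n/2 × [2(16) + (n-1)(18)]
4922 = n/2 × [32 + 18n - 18]
9844 = n × [14 + 18n]
18n² + (14)n - 9844 = 0
Discriminant: Δ = (14)² - 4(18)(-9844) = 196 + 708768 = 708964
√Δ = 842
n = [-(14) + √Δ] / (2·18) = (-14 + 842) / 36 = 828 / 36 = 23
(The negative root is discarded since n must be a positive integer.)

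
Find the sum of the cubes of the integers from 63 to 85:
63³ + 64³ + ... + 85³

Use ∑_{k=1}^{n} k³ = [n(n+1)/2]², then subtract the first 62 terms.
∑_{k=1}^{85} k³ = [85×86/2]² = 3655² = 13359025
∑_{k=1}^{62} k³ = [62×63/2]² = 1953² = 3814209
∑_{k=63}^{85} k³ = 13359025 - 3814209 = 9544816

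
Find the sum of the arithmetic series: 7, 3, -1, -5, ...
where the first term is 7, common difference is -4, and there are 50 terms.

Sₙ = n/2 × (first + last)
Last term = a + (n-1)d = 7 + (50-1)×(-4) = -189
S_50 = 50/2 × (7 + (-189))
S_50 = 50/2 × (-182) = -4550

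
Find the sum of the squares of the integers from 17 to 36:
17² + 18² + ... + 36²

Use ∑_{k=1}^{n} k² = n(n+1)(2n+1)/6, then subtract the first 16 terms.
∑_{k=1}^{36} k² = 36×37×73/6 = 16206
∑_{k=1}^{16} k² = 16×17×33/6 = 1496
∑_{k=17}^{36} k² = 16206 - 1496 = 14710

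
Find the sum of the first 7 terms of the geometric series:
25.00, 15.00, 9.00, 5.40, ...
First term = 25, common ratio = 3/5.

Sₙ = a(1 - rⁿ) / (1 - r)
S_7 = 25(1 - (3/5)^7) / (1 - (3/5))
S_7 = 25(1 - (2187/78125)) / (2/5)
S_7 = 37969/625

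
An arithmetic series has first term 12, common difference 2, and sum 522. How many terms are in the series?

Using S = n/2 × [2a + (n-1)d]
522 = n/2 × [2(12) + (n-1)(2)]
522 = n/2 × [24 + 2n - 2]
1044 = n × [22 + 2n]
2n² + (22)n - 1044 = 0
Discriminant: Δ = (22)² - 4(2)(-1044) = 484 + 8352 = 8836
√Δ = 94
n = [-(22) + √Δ] / (2·2) = (-22 + 94) / 4 = 72 / 4 = 18
(The negative root is discarded since n must be a positive integer.)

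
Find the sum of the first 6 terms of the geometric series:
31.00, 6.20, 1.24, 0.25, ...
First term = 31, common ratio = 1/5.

Sₙ = a(1 - rⁿ) / (1 - r)
S_6 = 31(1 - (1/5)^6) / (1 - (1/5))
S_6 = 31(1 - (1/15625)) / (4/5)
S_6 = 121086/3125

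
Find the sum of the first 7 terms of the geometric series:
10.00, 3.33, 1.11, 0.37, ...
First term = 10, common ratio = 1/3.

Sₙ = a(1 - rⁿ) / (1 - r)
S_7 = 10(1 - (1/3)^7) / (1 - (1/3))
S_7 = 10(1 - (1/2187)) / (2/3)
S_7 = 10930/729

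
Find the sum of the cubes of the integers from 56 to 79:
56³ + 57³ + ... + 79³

Use ∑_{k=1}^{n} k³ = [n(n+1)/2]², then subtract the first 55 terms.
∑_{k=1}^{79} k³ = [79×80/2]² = 3160² = 9985600
∑_{k=1}^{55} k³ = [55×56/2]² = 1540² = 2371600
∑_{k=56}^{79} k³ = 9985600 - 2371600 = 7614000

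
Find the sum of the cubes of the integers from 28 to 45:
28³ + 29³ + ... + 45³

Use ∑_{k=1}^{n} k³ = [n(n+1)/2]², then subtract the first 27 terms.
∑_{k=1}^{45} k³ = [45×46/2]² = 1035² = 1071225
∑_{k=1}^{27} k³ = [27×28/2]² = 378² = 142884
∑_{k=28}^{45} k³ = 1071225 - 142884 = 928341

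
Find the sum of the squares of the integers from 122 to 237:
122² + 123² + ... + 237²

Use ∑_{k=1}^{n} k² = n(n+1)(2n+1)/6, then subtract the first 121 terms.
∑_{k=1}^{237} k² = 237×238×475/6 = 4465475
∑_{k=1}^{121} k² = 121×122×243/6 = 597861
∑_{k=122}^{237} k² = 4465475 - 597861 = 3867614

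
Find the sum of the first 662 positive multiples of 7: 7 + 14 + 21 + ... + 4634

Factor out 7: = 7(1 + 2 + ... + 662) = 7 × n(n+1)/2
= 7 × 662×663/2
= 7 × 219453
= 1536171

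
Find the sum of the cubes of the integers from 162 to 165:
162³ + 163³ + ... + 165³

Use ∑_{k=1}^{n} k³ = [n(n+1)/2]², then subtract the first 161 terms.
∑_{k=1}^{165} k³ = [165×166/2]² = 13695² = 187553025
∑_{k=1}^{161} k³ = [161×162/2]² = 13041² = 170067681
∑_{k=162}^{165} k³ = 187553025 - 170067681 = 17485344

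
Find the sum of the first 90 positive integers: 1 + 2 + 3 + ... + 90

Formula: ∑k = n(n+1)/2
= 90×91/2
= 8190/2
= 4095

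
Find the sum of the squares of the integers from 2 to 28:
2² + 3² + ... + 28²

Use ∑_{k=1}^{n} k² = n(n+1)(2n+1)/6, then subtract the first 1 terms.
∑_{k=1}^{28} k² = 28×29×57/6 = 7714
∑_{k=1}^{1} k² = 1×2×3/6 = 1
∑_{k=2}^{28} k² = 7714 - 1 = 7713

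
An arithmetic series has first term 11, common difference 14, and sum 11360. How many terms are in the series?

Using S = n/2 × [2a + (n-1)d]
11360 = n/2 × [2(11) + (n-1)(14)]
11360 = n/2 × [22 + 14n - 14]
22720 = n × [8 + 14n]
14n² + (8)n - 22720 = 0
Discriminant: Δ = (8)² - 4(14)(-22720) = 64 + 1272320 = 1272384
√Δ = 1128
n = [-(8) + √Δ] / (2·14) = (-8 + 1128) / 28 = 1120 / 28 = 40
(The negative root is discarded since n must be a positive integer.)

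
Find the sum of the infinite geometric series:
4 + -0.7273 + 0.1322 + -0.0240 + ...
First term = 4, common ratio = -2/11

For |r| < 1, S = a / (1 - r)
S = 4 / (1 - (-2/11))
S = 4 / (13/11)
S = 44/13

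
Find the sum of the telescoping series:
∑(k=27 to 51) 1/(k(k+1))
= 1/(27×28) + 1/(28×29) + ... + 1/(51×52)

Partial fractions: 1/(k(k+1)) = 1/k - 1/(k+1)
The series telescopes:
= (1/27 - 1/28) + (1/28 - 1/29) + ... + (1/51 - 1/52)
= 1/27 - 1/52
= 25/1404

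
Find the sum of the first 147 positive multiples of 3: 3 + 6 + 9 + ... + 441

Factor out 3: = 3(1 + 2 + ... + 147) = 3 × n(n+1)/2
= 3 × 147×148/2
= 3 × 10878
= 32634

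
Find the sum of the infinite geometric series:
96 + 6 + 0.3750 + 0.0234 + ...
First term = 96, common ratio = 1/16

For |r| < 1, S = a / (1 - r)
S = 96 / (1 - (1/16))
S = 96 / (15/16)
S = 512/5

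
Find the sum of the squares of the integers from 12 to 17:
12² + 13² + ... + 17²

Use ∑_{k=1}^{n} k² = n(n+1)(2n+1)/6, then subtract the first 11 terms.
∑_{k=1}^{17} k² = 17×18×35/6 = 1785
∑_{k=1}^{11} k² = 11×12×23/6 = 506
∑_{k=12}^{17} k² = 1785 - 506 = 1279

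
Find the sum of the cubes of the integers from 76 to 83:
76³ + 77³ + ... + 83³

Use ∑_{k=1}^{n} k³ = [n(n+1)/2]², then subtract the first 75 terms.
∑_{k=1}^{83} k³ = [83×84/2]² = 3486² = 12152196
∑_{k=1}^{75} k³ = [75×76/2]² = 2850² = 8122500
∑_{k=76}^{83} k³ = 12152196 - 8122500 = 4029696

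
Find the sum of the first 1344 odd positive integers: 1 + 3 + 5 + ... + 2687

Sum of first n odd numbers = n²
= 1344²
= 1806336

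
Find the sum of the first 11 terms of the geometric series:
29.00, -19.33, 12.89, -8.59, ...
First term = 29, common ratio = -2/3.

Sₙ = a(1 - rⁿ) / (1 - r)
S_11 = 29(1 - (-2/3)^11) / (1 - (-2/3))
S_11 = 29(1 - (-2048/177147)) / (5/3)
S_11 = 1039331/59049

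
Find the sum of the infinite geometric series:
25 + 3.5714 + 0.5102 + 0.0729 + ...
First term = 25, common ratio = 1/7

For |r| < 1, S = a / (1 - r)
S = 25 / (1 - (1/7))
S = 25 / (6/7)
S = 175/6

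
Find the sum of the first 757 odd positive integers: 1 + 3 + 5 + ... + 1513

Sum of first n odd numbers = n²
= 757²
= 573049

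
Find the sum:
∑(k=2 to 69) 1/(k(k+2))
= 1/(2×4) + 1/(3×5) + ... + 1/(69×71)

Partial fractions: 1/(k(k+2)) = (1/2)[1/k - 1/(k+2)]
Telescoping leaves the first two and last two terms:
= (1/2)[1/2 + 1/3 - 1/70 - 1/71]
= 6001/14910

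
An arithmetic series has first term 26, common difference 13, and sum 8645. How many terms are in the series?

Using S = n/2 × [2a + (n-1)d]
8645 = n/2 × [2(26) + (n-1)(13)]
8645 = n/2 × [52 + 13n - 13]
17290 = n × [39 + 13n]
13n² + (39)n - 17290 = 0
Discriminant: Δ = (39)² - 4(13)(-17290) = 1521 + 899080 = 900601
√Δ = 949
n = [-(39) + √Δ] / (2·13) = (-39 + 949) / 26 = 910 / 26 = 35
(The negative root is discarded since n must be a positive integer.)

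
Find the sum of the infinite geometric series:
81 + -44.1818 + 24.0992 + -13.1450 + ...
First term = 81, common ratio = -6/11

For |r| < 1, S = a / (1 - r)
S = 81 / (1 - (-6/11))
S = 81 / (17/11)
S = 891/17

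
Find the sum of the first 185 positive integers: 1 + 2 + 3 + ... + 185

Formula: ∑k = n(n+1)/2
= 185×186/2
= 34410/2
= 17205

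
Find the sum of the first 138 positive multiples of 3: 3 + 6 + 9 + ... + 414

Factor out 3: = 3(1 + 2 + ... + 138) = 3 × n(n+1)/2
= 3 × 138×139/2
= 3 × 9591
= 28773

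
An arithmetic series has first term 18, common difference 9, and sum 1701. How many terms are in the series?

Using S = n/2 × [2a + (n-1)d]
1701 = n/2 × [2(18) + (n-1)(9)]
1701 = n/2 × [36 + 9n - 9]
3402 = n × [27 + 9n]
9n² + (27)n - 3402 = 0
Discriminant: Δ = (27)² - 4(9)(-3402) = 729 + 122472 = 123201
√Δ = 351
n = [-(27) + √Δ] / (2·9) = (-27 + 351) / 18 = 324 / 18 = 18
(The negative root is discarded since n must be a positive integer.)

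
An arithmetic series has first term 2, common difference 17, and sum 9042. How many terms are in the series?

Using S = n/2 × [2a + (n-1)d]
9042 = n/2 × [2(2) + (n-1)(17)]
9042 = n/2 × [4 + 17n - 17]
18084 = n × [-13 + 17n]
17n² + (-13)n - 18084 = 0
Discriminant: Δ = (-13)² - 4(17)(-18084) = 169 + 1229712 = 1229881
√Δ = 1109
n = [-(-13) + √Δ] / (2·17) = (13 + 1109) / 34 = 1122 / 34 = 33
(The negative root is discarded since n must be a positive integer.)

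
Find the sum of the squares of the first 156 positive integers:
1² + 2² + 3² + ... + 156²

Formula: ∑k² = n(n+1)(2n+1)/6
= 156×157×313/6
= 7665996/6
= 1277666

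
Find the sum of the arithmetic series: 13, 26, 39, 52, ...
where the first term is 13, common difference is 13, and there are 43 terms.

Sₙ = n/2 × (first + last)
Last term = a + (n-1)d = 13 + (43-1)×13 = 559
S_43 = 43/2 × (13 + 559)
S_43 = 43/2 × 572 = 12298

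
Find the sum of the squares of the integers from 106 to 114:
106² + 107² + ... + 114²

Use ∑_{k=1}^{n} k² = n(n+1)(2n+1)/6, then subtract the first 105 terms.
∑_{k=1}^{114} k² = 114×115×229/6 = 500365
∑_{k=1}^{105} k² = 105×106×211/6 = 391405
∑_{k=106}^{114} k² = 500365 - 391405 = 108960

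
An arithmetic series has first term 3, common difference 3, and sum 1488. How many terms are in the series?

Using S = n/2 × [2a + (n-1)d]
1488 = n/2 × [2(3) + (n-1)(3)]
1488 = n/2 × [6 + 3n - 3]
2976 = n × [3 + 3n]
3n² + (3)n - 2976 = 0
Discriminant: Δ = (3)² - 4(3)(-2976) = 9 + 35712 = 35721
√Δ = 189
n = [-(3) + √Δ] / (2·3) = (-3 + 189) / 6 = 186 / 6 = 31
(The negative root is discarded since n must be a positive integer.)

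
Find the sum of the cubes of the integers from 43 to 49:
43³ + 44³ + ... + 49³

Use ∑_{k=1}^{n} k³ = [n(n+1)/2]², then subtract the first 42 terms.
∑_{k=1}^{49} k³ = [49×50/2]² = 1225² = 1500625
∑_{k=1}^{42} k³ = [42×43/2]² = 903² = 815409
∑_{k=43}^{49} k³ = 1500625 - 815409 = 685216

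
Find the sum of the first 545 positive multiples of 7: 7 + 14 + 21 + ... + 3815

Factor out 7: = 7(1 + 2 + ... + 545) = 7 × n(n+1)/2
= 7 × 545×546/2
= 7 × 148785
= 1041495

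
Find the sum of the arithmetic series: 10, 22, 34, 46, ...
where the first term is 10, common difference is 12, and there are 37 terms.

Sₙ = n/2 × (first + last)
Last term = a + (n-1)d = 10 + (37-1)×12 = 442
S_37 = 37/2 × (10 + 442)
S_37 = 37/2 × 452 = 8362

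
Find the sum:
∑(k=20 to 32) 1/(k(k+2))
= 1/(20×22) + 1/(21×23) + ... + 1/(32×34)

Partial fractions: 1/(k(k+2)) = (1/2)[1/k - 1/(k+2)]
Telescoping leaves the first two and last two terms:
= (1/2)[1/20 + 1/21 - 1/33 - 1/34]
= 2977/157080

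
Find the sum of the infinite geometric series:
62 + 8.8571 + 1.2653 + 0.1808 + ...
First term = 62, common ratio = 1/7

For |r| < 1, S = a / (1 - r)
S = 62 / (1 - (1/7))
S = 62 / (6/7)
S = 217/3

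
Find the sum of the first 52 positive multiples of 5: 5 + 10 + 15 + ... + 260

Factor out 5: = 5(1 + 2 + ... + 52) = 5 × n(n+1)/2
= 5 × 52×53/2
= 5 × 1378
= 6890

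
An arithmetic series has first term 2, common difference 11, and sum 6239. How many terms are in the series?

Using S = n/2 × [2a + (n-1)d]
6239 = n/2 × [2(2) + (n-1)(11)]
6239 = n/2 × [4 + 11n - 11]
12478 = n × [-7 + 11n]
11n² + (-7)n - 12478 = 0
Discriminant: Δ = (-7)² - 4(11)(-12478) = 49 + 549032 = 549081
√Δ = 741
n = [-(-7) + √Δ] / (2·11) = (7 + 741) / 22 = 748 / 22 = 34
(The negative root is discarded since n must be a positive integer.)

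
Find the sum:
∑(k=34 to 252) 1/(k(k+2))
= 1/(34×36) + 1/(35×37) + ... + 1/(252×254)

Partial fractions: 1/(k(k+2)) = (1/2)[1/k - 1/(k+2)]
Telescoping leaves the first two and last two terms:
= (1/2)[1/34 + 1/35 - 1/253 - 1/254]
= 957687/38235890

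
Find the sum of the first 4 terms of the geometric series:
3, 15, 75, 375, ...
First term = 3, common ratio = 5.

Sₙ = a(1 - rⁿ) / (1 - r)
S_4 = 3(1 - 5^4) / (1 - 5)
S_4 = 3(1 - 625) / (-4)
S_4 = 468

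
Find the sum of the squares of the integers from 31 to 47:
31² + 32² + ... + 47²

Use ∑_{k=1}^{n} k² = n(n+1)(2n+1)/6, then subtract the first 30 terms.
∑_{k=1}^{47} k² = 47×48×95/6 = 35720
∑_{k=1}^{30} k² = 30×31×61/6 = 9455
∑_{k=31}^{47} k² = 35720 - 9455 = 26265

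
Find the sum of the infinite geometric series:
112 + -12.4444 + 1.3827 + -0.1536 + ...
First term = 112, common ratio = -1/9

For |r| < 1, S = a / (1 - r)
S = 112 / (1 - (-1/9))
S = 112 / (10/9)
S = 504/5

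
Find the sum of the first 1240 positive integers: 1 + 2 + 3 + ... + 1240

Formula: ∑k = n(n+1)/2
= 1240×1241/2
= 1538840/2
= 769420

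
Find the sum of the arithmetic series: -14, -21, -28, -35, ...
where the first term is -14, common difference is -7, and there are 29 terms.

Sₙ = n/2 × (first + last)
Last term = a + (n-1)d = -14 + (29-1)×(-7) = -210
S_29 = 29/2 × (-14 + (-210))
S_29 = 29/2 × (-224) = -3248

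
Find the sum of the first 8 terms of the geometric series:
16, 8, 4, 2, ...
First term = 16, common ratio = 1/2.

Sₙ = a(1 - rⁿ) / (1 - r)
S_8 = 16(1 - (1/2)^8) / (1 - (1/2))
S_8 = 16(1 - (1/256)) / (1/2)
S_8 = 255/8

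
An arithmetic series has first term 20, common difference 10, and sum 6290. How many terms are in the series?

Using S = n/2 × [2a + (n-1)d]
6290 = n/2 × [2(20) + (n-1)(10)]
6290 = n/2 × [40 + 10n - 10]
12580 = n × [30 + 10n]
10n² + (30)n - 12580 = 0
Discriminant: Δ = (30)² - 4(10)(-12580) = 900 + 503200 = 504100
√Δ = 710
n = [-(30) + √Δ] / (2·10) = (-30 + 710) / 20 = 680 / 20 = 34
(The negative root is discarded since n must be a positive integer.)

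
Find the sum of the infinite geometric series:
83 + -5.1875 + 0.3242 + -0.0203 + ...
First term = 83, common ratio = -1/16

For |r| < 1, S = a / (1 - r)
S = 83 / (1 - (-1/16))
S = 83 / (17/16)
S = 1328/17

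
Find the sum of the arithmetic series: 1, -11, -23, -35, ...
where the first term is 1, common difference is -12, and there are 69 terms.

Sₙ = n/2 × (first + last)
Last term = a + (n-1)d = 1 + (69-1)×(-12) = -815
S_69 = 69/2 × (1 + (-815))
S_69 = 69/2 × (-814) = -28083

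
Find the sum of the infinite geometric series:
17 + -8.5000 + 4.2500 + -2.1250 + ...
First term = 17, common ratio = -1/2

For |r| < 1, S = a / (1 - r)
S = 17 / (1 - (-1/2))
S = 17 / (3/2)
S = 34/3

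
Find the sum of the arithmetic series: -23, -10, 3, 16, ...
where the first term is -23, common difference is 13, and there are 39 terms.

Sₙ = n/2 × (first + last)
Last term = a + (n-1)d = -23 + (39-1)×13 = 471
S_39 = 39/2 × (-23 + 471)
S_39 = 39/2 × 448 = 8736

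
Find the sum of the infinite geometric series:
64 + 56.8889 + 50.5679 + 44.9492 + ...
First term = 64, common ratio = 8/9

For |r| < 1, S = a / (1 - r)
S = 64 / (1 - (8/9))
S = 64 / (1/9)
S = 576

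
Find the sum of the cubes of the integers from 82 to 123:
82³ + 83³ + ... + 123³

Use ∑_{k=1}^{n} k³ = [n(n+1)/2]², then subtract the first 81 terms.
∑_{k=1}^{123} k³ = [123×124/2]² = 7626² = 58155876
∑_{k=1}^{81} k³ = [81×82/2]² = 3321² = 11029041
∑_{k=82}^{123} k³ = 58155876 - 11029041 = 47126835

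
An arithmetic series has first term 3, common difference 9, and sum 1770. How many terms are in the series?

Using S = n/2 × [2a + (n-1)d]
1770 = n/2 × [2(3) + (n-1)(9)]
1770 = n/2 × [6 + 9n - 9]
3540 = n × [-3 + 9n]
9n² + (-3)n - 3540 = 0
Discriminant: Δ = (-3)² - 4(9)(-3540) = 9 + 127440 = 127449
√Δ = 357
n = [-(-3) + √Δ] / (2·9) = (3 + 357) / 18 = 360 / 18 = 20
(The negative root is discarded since n must be a positive integer.)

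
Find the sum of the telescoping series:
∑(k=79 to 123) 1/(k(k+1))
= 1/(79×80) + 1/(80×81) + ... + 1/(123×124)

Partial fractions: 1/(k(k+1)) = 1/k - 1/(k+1)
The series telescopes:
= (1/79 - 1/80) + (1/80 - 1/81) + ... + (1/123 - 1/124)
= 1/79 - 1/124
= 45/9796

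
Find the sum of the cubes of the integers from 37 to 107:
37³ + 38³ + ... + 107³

Use ∑_{k=1}^{n} k³ = [n(n+1)/2]², then subtract the first 36 terms.
∑_{k=1}^{107} k³ = [107×108/2]² = 5778² = 33385284
∑_{k=1}^{36} k³ = [36×37/2]² = 666² = 443556
∑_{k=37}^{107} k³ = 33385284 - 443556 = 32941728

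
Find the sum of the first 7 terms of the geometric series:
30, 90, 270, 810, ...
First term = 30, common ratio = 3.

Sₙ = a(1 - rⁿ) / (1 - r)
S_7 = 30(1 - 3^7) / (1 - 3)
S_7 = 30(1 - 2187) / (-2)
S_7 = 32790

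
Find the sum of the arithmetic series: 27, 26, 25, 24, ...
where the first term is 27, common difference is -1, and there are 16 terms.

Sₙ = n/2 × (first + last)
Last term = a + (n-1)d = 27 + (16-1)×(-1) = 12
S_16 = 16/2 × (27 + 12)
S_16 = 16/2 × 39 = 312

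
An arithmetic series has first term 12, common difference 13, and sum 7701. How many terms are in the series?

Using S = n/2 × [2a + (n-1)d]
7701 = n/2 × [2(12) + (n-1)(13)]
7701 = n/2 × [24 + 13n - 13]
15402 = n × [11 + 13n]
13n² + (11)n - 15402 = 0
Discriminant: Δ = (11)² - 4(13)(-15402) = 121 + 800904 = 801025
√Δ = 895
n = [-(11) + √Δ] / (2·13) = (-11 + 895) / 26 = 884 / 26 = 34
(The negative root is discarded since n must be a positive integer.)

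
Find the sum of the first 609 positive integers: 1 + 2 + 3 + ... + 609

Formula: ∑k = n(n+1)/2
= 609×610/2
= 371490/2
= 185745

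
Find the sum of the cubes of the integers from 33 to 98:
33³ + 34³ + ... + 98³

Use ∑_{k=1}^{n} k³ = [n(n+1)/2]², then subtract the first 32 terms.
∑_{k=1}^{98} k³ = [98×99/2]² = 4851² = 23532201
∑_{k=1}^{32} k³ = [32×33/2]² = 528² = 278784
∑_{k=33}^{98} k³ = 23532201 - 278784 = 23253417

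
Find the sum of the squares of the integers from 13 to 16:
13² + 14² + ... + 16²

Use ∑_{k=1}^{n} k² = n(n+1)(2n+1)/6, then subtract the first 12 terms.
∑_{k=1}^{16} k² = 16×17×33/6 = 1496
∑_{k=1}^{12} k² = 12×13×25/6 = 650
∑_{k=13}^{16} k² = 1496 - 650 = 846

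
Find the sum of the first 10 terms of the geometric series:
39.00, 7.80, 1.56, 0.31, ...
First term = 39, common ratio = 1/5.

Sₙ = a(1 - rⁿ) / (1 - r)
S_10 = 39(1 - (1/5)^10) / (1 - (1/5))
S_10 = 39(1 - (1/9765625)) / (4/5)
S_10 = 95214834/1953125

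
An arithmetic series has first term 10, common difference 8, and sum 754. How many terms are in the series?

Using S = n/2 × [2a + (n-1)d]
754 = n/2 × [2(10) + (n-1)(8)]
754 = n/2 × [20 + 8n - 8]
1508 = n × [12 + 8n]
8n² + (12)n - 1508 = 0
Discriminant: Δ = (12)² - 4(8)(-1508) = 144 + 48256 = 48400
√Δ = 220
n = [-(12) + √Δ] / (2·8) = (-12 + 220) / 16 = 208 / 16 = 13
(The negative root is discarded since n must be a positive integer.)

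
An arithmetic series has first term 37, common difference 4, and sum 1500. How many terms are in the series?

Using S = n/2 × [2a + (n-1)d]
1500 = n/2 × [2(37) + (n-1)(4)]
1500 = n/2 × [74 + 4n - 4]
3000 = n × [70 + 4n]
4n² + (70)n - 3000 = 0
Discriminant: Δ = (70)² - 4(4)(-3000) = 4900 + 48000 = 52900
√Δ = 230
n = [-(70) + √Δ] / (2·4) = (-70 + 230) / 8 = 160 / 8 = 20
(The negative root is discarded since n must be a positive integer.)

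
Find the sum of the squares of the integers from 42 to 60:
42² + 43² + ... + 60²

Use ∑_{k=1}^{n} k² = n(n+1)(2n+1)/6, then subtract the first 41 terms.
∑_{k=1}^{60} k² = 60×61×121/6 = 73810
∑_{k=1}^{41} k² = 41×42×83/6 = 23821
∑_{k=42}^{60} k² = 73810 - 23821 = 49989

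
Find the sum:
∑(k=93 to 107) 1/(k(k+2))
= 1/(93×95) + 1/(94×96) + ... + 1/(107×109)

Partial fractions: 1/(k(k+2)) = (1/2)[1/k - 1/(k+2)]
Telescoping leaves the first two and last two terms:
= (1/2)[1/93 + 1/94 - 1/108 - 1/109]
= 50725/34303608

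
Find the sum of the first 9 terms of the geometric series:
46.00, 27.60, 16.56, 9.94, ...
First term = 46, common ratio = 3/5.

Sₙ = a(1 - rⁿ) / (1 - r)
S_9 = 46(1 - (3/5)^9) / (1 - (3/5))
S_9 = 46(1 - (19683/1953125)) / (2/5)
S_9 = 44469166/390625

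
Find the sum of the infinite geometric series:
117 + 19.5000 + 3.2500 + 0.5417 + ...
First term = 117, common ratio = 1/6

For |r| < 1, S = a / (1 - r)
S = 117 / (1 - (1/6))
S = 117 / (5/6)
S = 702/5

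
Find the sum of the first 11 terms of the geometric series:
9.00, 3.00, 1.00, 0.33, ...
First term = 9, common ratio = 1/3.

Sₙ = a(1 - rⁿ) / (1 - r)
S_11 = 9(1 - (1/3)^11) / (1 - (1/3))
S_11 = 9(1 - (1/177147)) / (2/3)
S_11 = 88573/6561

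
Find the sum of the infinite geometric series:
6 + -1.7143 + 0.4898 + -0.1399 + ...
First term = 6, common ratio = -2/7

For |r| < 1, S = a / (1 - r)
S = 6 / (1 - (-2/7))
S = 6 / (9/7)
S = 14/3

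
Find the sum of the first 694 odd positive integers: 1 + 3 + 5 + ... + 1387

Sum of first n odd numbers = n²
= 694²
= 481636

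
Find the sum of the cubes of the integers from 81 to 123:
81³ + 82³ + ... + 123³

Use ∑_{k=1}^{n} k³ = [n(n+1)/2]², then subtract the first 80 terms.
∑_{k=1}^{123} k³ = [123×124/2]² = 7626² = 58155876
∑_{k=1}^{80} k³ = [80×81/2]² = 3240² = 10497600
∑_{k=81}^{123} k³ = 58155876 - 10497600 = 47658276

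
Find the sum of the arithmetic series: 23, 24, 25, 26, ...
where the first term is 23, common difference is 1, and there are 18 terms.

Sₙ = n/2 × (first + last)
Last term = a + (n-1)d = 23 + (18-1)×1 = 40
S_18 = 18/2 × (23 + 40)
S_18 = 18/2 × 63 = 567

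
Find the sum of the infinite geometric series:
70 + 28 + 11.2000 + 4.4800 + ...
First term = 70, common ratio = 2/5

For |r| < 1, S = a / (1 - r)
S = 70 / (1 - (2/5))
S = 70 / (3/5)
S = 350/3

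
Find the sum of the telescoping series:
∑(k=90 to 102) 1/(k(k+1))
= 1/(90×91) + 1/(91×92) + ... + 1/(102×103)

Partial fractions: 1/(k(k+1)) = 1/k - 1/(k+1)
The series telescopes:
= (1/90 - 1/91) + (1/91 - 1/92) + ... + (1/102 - 1/103)
= 1/90 - 1/103
= 13/9270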